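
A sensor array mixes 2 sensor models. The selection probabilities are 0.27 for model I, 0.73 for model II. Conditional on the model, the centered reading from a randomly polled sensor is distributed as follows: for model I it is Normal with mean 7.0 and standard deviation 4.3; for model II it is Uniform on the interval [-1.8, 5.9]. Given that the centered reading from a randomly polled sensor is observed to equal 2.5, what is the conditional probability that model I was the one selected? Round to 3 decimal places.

Likelihoods f(2.5 | ·): I: 0.0536568; II: 0.12987.
Posterior ∝ prior × likelihood. Numerator for I: 0.27·0.0536568 = 0.0144873.
Normalizing constant: 0.27·0.0536568 + 0.73·0.12987 = 0.109293.
P(I | observation) = 0.0144873 / 0.109293 = 0.132556.

0.133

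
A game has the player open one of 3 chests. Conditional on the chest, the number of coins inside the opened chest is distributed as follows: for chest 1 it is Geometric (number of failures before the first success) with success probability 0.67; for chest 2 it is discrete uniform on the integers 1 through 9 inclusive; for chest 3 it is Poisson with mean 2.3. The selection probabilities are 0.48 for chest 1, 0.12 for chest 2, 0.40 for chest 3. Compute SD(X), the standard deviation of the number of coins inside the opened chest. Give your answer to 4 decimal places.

Per component, 1: μ=0.492537, E[X²]=0.977723; 2: μ=5, E[X²]=31.6667; 3: μ=2.3, E[X²]=7.59.
E[X] = 0.48·0.492537 + 0.12·5 + 0.4·2.3 = 1.75642.
E[X²] = 0.48·0.977723 + 0.12·31.6667 + 0.4·7.59 = 7.30531.
Var(X) = E[X²] − (E[X])² = 7.30531 − 3.085 = 4.2203.
SD(X) = √4.2203 = 2.05434.

2.0543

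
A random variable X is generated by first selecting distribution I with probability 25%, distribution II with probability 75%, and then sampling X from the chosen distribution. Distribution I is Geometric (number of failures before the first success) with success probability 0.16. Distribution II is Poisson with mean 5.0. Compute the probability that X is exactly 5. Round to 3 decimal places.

Conditional on each component, P(X = 5): I: 0.0669139; II: 0.175467.
By total probability, P(X = 5) = 0.25·0.0669139 + 0.75·0.175467 = 0.148329.

0.148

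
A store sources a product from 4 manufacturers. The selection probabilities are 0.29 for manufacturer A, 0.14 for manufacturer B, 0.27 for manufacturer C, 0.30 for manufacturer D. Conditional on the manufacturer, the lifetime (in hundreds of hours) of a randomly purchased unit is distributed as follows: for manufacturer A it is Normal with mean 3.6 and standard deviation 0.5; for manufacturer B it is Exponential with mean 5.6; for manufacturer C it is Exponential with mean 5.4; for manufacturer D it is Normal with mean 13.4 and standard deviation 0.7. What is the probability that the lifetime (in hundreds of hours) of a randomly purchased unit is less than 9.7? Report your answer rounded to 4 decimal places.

Conditional on each manufacturer, P(X < 9.7): A: 1; B: 0.823095; C: 0.834088; D: 6.26076e-08.
By total probability, P(X < 9.7) = 0.29·1 + 0.14·0.823095 + 0.27·0.834088 + 0.3·6.26076e-08 = 0.630437.

0.6304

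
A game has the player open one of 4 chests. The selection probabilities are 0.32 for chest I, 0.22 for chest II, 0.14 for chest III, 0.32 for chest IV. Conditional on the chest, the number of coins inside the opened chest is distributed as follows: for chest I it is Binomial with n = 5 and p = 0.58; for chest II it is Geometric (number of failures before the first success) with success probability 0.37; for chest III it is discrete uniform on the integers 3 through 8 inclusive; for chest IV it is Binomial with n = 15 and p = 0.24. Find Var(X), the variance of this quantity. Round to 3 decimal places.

3.999

Per component, I: μ=2.9, E[X²]=9.628; II: μ=1.7027, E[X²]=7.5011; III: μ=5.5, E[X²]=33.1667; IV: μ=3.6, E[X²]=15.696.
E[X] = 0.32·2.9 + 0.22·1.7027 + 0.14·5.5 + 0.32·3.6 = 3.22459.
E[X²] = 0.32·9.628 + 0.22·7.5011 + 0.14·33.1667 + 0.32·15.696 = 14.3973.
Var(X) = E[X²] − (E[X])² = 14.3973 − 10.398 = 3.99924.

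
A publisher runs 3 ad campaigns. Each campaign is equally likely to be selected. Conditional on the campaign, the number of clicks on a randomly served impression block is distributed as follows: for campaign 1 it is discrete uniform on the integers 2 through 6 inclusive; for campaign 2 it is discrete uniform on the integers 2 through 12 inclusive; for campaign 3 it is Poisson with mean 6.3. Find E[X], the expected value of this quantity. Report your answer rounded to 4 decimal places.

Component means — 1: 4; 2: 7; 3: 6.3.
E[X] = 0.333333·4 + 0.333333·7 + 0.333333·6.3 = 5.76667.

5.7667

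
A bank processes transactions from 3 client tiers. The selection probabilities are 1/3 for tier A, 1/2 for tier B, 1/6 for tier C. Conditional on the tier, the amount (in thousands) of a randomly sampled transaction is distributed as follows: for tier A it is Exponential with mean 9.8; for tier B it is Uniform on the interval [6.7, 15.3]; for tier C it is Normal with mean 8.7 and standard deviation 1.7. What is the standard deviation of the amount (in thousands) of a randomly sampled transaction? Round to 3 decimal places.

6.027

Per component, A: μ=9.8, E[X²]=192.08; B: μ=11, E[X²]=127.163; C: μ=8.7, E[X²]=78.58.
E[X] = 0.333333·9.8 + 0.5·11 + 0.166667·8.7 = 10.2167.
E[X²] = 0.333333·192.08 + 0.5·127.163 + 0.166667·78.58 = 140.705.
Var(X) = E[X²] − (E[X])² = 140.705 − 104.38 = 36.3247.
SD(X) = √36.3247 = 6.027.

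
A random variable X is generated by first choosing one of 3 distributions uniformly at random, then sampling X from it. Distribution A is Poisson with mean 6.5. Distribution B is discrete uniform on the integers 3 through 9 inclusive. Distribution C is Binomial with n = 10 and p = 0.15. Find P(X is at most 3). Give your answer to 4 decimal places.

0.4016

Conditional on each component, P(X ≤ 3): A: 0.11185; B: 0.142857; C: 0.95003.
By total probability, P(X ≤ 3) = 0.333333·0.11185 + 0.333333·0.142857 + 0.333333·0.95003 = 0.401579.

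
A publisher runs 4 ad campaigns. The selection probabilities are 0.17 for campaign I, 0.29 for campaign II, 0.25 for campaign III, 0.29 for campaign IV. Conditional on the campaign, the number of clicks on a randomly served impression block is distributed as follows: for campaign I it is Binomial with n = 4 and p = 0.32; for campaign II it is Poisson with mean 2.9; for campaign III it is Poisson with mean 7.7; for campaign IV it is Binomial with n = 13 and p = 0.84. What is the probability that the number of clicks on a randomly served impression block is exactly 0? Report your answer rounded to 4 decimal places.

0.0524

Conditional on each campaign, P(X = 0): I: 0.213814; II: 0.0550232; III: 0.000452827; IV: 4.5036e-11.
By total probability, P(X = 0) = 0.17·0.213814 + 0.29·0.0550232 + 0.25·0.000452827 + 0.29·4.5036e-11 = 0.0524183.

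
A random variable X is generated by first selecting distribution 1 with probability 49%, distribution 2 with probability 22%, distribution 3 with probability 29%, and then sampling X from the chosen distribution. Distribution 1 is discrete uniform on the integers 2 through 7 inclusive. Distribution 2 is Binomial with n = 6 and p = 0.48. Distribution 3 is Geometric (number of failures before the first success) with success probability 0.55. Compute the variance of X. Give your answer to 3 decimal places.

Per component, 1: μ=4.5, E[X²]=23.1667; 2: μ=2.88, E[X²]=9.792; 3: μ=0.818182, E[X²]=2.15702.
E[X] = 0.49·4.5 + 0.22·2.88 + 0.29·0.818182 = 3.07587.
E[X²] = 0.49·23.1667 + 0.22·9.792 + 0.29·2.15702 = 14.1314.
Var(X) = E[X²] − (E[X])² = 14.1314 − 9.46099 = 4.67045.

4.670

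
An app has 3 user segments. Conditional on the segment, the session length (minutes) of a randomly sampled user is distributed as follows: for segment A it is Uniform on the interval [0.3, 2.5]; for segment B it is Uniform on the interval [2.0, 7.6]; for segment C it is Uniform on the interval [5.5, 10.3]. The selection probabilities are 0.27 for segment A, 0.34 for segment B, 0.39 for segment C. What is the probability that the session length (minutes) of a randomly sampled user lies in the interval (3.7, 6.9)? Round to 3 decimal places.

Conditional on each segment, P(3.7 < X < 6.9): A: 0; B: 0.571429; C: 0.291667.
By total probability, P(3.7 < X < 6.9) = 0.27·0 + 0.34·0.571429 + 0.39·0.291667 = 0.308036.

0.308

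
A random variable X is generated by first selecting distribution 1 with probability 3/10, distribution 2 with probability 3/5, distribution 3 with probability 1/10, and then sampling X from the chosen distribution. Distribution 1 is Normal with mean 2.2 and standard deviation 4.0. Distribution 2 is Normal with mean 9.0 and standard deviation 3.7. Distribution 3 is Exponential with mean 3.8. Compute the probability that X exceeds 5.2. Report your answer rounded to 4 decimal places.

Conditional on each component, P(X > 5.2): 1: 0.226627; 2: 0.847796; 3: 0.254508.
By total probability, P(X > 5.2) = 0.3·0.226627 + 0.6·0.847796 + 0.1·0.254508 = 0.602117.

0.6021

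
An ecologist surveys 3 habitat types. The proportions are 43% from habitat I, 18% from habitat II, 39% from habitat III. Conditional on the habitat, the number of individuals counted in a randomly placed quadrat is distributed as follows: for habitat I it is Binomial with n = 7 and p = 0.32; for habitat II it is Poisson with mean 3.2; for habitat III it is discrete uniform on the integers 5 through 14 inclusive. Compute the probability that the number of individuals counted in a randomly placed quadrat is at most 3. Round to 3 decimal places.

Conditional on each habitat, P(X ≤ 3): I: 0.846566; II: 0.60252; III: 0.
By total probability, P(X ≤ 3) = 0.43·0.846566 + 0.18·0.60252 + 0.39·0 = 0.472477.

0.472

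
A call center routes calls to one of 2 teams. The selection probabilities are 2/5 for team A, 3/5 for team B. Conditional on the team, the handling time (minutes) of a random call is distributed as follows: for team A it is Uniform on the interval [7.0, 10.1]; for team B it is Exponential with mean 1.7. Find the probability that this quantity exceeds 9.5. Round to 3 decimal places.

Conditional on each team, P(X > 9.5): A: 0.193548; B: 0.00374162.
By total probability, P(X > 9.5) = 0.4·0.193548 + 0.6·0.00374162 = 0.0796643.

0.080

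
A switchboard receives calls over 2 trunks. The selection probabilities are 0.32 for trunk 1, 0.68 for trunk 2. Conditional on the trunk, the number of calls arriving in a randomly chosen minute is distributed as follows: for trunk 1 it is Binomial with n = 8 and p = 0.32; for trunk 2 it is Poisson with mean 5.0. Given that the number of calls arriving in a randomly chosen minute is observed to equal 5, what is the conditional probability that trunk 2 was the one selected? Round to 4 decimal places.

0.8632

Likelihoods P(X=5 | ·): 1: 0.0590833; 2: 0.175467.
Posterior ∝ prior × likelihood. Numerator for 2: 0.68·0.175467 = 0.119318.
Normalizing constant: 0.32·0.0590833 + 0.68·0.175467 = 0.138224.
P(2 | observation) = 0.119318 / 0.138224 = 0.863218.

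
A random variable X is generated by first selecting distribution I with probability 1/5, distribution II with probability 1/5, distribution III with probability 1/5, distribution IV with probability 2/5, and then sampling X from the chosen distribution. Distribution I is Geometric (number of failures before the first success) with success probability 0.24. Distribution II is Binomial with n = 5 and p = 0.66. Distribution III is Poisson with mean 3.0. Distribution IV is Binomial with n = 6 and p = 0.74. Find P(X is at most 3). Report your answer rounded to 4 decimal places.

Conditional on each component, P(X ≤ 3): I: 0.666378; II: 0.552196; III: 0.647232; IV: 0.185565.
By total probability, P(X ≤ 3) = 0.2·0.666378 + 0.2·0.552196 + 0.2·0.647232 + 0.4·0.185565 = 0.447387.

0.4474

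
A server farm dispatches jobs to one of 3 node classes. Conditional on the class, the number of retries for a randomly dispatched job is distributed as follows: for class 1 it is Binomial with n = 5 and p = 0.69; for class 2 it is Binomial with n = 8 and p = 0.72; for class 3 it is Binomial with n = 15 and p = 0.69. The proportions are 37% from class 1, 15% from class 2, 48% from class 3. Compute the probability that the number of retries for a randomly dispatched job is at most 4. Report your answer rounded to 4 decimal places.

Conditional on each class, P(X ≤ 4): 1: 0.843597; 2: 0.15941; 3: 0.000916901.
By total probability, P(X ≤ 4) = 0.37·0.843597 + 0.15·0.15941 + 0.48·0.000916901 = 0.336482.

0.3365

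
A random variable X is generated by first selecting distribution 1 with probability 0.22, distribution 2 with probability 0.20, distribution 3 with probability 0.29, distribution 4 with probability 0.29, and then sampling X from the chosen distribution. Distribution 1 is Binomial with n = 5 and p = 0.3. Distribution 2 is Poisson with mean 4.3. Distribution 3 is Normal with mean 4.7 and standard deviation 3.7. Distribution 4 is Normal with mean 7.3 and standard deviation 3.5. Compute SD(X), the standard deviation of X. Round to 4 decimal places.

Per component, 1: μ=1.5, E[X²]=3.3; 2: μ=4.3, E[X²]=22.79; 3: μ=4.7, E[X²]=35.78; 4: μ=7.3, E[X²]=65.54.
E[X] = 0.22·1.5 + 0.2·4.3 + 0.29·4.7 + 0.29·7.3 = 4.67.
E[X²] = 0.22·3.3 + 0.2·22.79 + 0.29·35.78 + 0.29·65.54 = 34.6668.
Var(X) = E[X²] − (E[X])² = 34.6668 − 21.8089 = 12.8579.
SD(X) = √12.8579 = 3.58579.

3.5858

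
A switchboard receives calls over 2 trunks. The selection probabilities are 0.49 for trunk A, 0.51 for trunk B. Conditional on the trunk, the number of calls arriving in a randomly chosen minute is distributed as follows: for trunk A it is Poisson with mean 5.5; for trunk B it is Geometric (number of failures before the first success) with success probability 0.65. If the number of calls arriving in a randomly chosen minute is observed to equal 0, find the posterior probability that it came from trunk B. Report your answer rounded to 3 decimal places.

Likelihoods P(X=0 | ·): A: 0.00408677; B: 0.65.
Posterior ∝ prior × likelihood. Numerator for B: 0.51·0.65 = 0.3315.
Normalizing constant: 0.49·0.00408677 + 0.51·0.65 = 0.333503.
P(B | observation) = 0.3315 / 0.333503 = 0.993995.

0.994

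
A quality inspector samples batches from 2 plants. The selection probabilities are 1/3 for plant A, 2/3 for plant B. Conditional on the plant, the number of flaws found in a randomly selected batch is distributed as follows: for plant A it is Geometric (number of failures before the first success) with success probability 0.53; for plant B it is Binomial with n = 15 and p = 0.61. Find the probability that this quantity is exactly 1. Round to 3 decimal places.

Conditional on each plant, P(X = 1): A: 0.2491; B: 1.72316e-05.
By total probability, P(X = 1) = 0.333333·0.2491 + 0.666667·1.72316e-05 = 0.0830448.

0.083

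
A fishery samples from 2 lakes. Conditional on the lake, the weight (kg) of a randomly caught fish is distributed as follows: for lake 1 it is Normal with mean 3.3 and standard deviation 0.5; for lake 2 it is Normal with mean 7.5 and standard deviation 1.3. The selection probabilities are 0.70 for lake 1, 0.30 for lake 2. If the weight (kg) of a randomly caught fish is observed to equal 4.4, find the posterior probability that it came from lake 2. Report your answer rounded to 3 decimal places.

0.097

Likelihoods f(4.4 | ·): 1: 0.0709492; 2: 0.0178724.
Posterior ∝ prior × likelihood. Numerator for 2: 0.3·0.0178724 = 0.00536172.
Normalizing constant: 0.7·0.0709492 + 0.3·0.0178724 = 0.0550261.
P(2 | observation) = 0.00536172 / 0.0550261 = 0.0974395.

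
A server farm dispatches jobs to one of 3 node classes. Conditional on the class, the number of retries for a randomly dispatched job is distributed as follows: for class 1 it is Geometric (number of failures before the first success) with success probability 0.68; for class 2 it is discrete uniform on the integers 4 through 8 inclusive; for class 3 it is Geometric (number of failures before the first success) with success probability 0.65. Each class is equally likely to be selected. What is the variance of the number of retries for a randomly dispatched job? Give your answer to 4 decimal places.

7.8854

Per component, 1: μ=0.470588, E[X²]=0.913495; 2: μ=6, E[X²]=38; 3: μ=0.538462, E[X²]=1.11834.
E[X] = 0.333333·0.470588 + 0.333333·6 + 0.333333·0.538462 = 2.33635.
E[X²] = 0.333333·0.913495 + 0.333333·38 + 0.333333·1.11834 = 13.3439.
Var(X) = E[X²] − (E[X])² = 13.3439 − 5.45853 = 7.88542.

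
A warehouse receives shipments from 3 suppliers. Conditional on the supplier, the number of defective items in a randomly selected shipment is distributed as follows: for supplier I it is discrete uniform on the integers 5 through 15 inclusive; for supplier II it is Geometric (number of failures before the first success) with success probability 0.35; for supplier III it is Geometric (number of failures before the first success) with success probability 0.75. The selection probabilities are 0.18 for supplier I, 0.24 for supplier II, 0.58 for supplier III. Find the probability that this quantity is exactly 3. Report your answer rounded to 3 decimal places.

0.030

Conditional on each supplier, P(X = 3): I: 0; II: 0.0961188; III: 0.0117188.
By total probability, P(X = 3) = 0.18·0 + 0.24·0.0961188 + 0.58·0.0117188 = 0.0298654.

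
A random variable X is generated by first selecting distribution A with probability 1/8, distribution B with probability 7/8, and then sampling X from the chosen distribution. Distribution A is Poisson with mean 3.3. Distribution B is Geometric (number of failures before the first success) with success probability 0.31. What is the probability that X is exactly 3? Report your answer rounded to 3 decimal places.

Conditional on each component, P(X = 3): A: 0.220912; B: 0.101838.
By total probability, P(X = 3) = 0.125·0.220912 + 0.875·0.101838 = 0.116722.

0.117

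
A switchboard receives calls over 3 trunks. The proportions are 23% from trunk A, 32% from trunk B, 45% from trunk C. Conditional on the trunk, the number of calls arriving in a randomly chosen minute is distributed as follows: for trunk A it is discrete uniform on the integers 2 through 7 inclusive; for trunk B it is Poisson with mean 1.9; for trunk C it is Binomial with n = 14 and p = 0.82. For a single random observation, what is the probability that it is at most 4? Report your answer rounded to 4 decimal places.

Conditional on each trunk, P(X ≤ 4): A: 0.5; B: 0.955919; C: 1.75221e-05.
By total probability, P(X ≤ 4) = 0.23·0.5 + 0.32·0.955919 + 0.45·1.75221e-05 = 0.420902.

0.4209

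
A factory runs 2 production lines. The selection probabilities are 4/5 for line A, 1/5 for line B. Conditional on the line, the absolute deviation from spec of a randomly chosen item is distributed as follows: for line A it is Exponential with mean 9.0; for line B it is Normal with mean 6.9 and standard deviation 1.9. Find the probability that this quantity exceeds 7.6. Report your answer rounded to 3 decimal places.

0.415

Conditional on each line, P(X > 7.6): A: 0.429796; B: 0.35628.
By total probability, P(X > 7.6) = 0.8·0.429796 + 0.2·0.35628 = 0.415093.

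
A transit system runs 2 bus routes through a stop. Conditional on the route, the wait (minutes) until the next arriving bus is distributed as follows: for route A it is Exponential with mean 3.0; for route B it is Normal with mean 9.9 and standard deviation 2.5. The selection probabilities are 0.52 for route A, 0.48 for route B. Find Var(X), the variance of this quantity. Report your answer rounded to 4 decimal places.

19.5635

Per component, A: μ=3, E[X²]=18; B: μ=9.9, E[X²]=104.26.
E[X] = 0.52·3 + 0.48·9.9 = 6.312.
E[X²] = 0.52·18 + 0.48·104.26 = 59.4048.
Var(X) = E[X²] − (E[X])² = 59.4048 − 39.8413 = 19.5635.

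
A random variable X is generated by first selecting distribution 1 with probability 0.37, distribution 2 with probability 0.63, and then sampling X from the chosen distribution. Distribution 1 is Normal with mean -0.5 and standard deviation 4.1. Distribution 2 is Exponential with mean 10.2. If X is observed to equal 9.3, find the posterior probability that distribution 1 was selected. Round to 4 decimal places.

Likelihoods f(9.3 | ·): 1: 0.00559122; 2: 0.0393936.
Posterior ∝ prior × likelihood. Numerator for 1: 0.37·0.00559122 = 0.00206875.
Normalizing constant: 0.37·0.00559122 + 0.63·0.0393936 = 0.0268867.
P(1 | observation) = 0.00206875 / 0.0268867 = 0.0769432.

0.0769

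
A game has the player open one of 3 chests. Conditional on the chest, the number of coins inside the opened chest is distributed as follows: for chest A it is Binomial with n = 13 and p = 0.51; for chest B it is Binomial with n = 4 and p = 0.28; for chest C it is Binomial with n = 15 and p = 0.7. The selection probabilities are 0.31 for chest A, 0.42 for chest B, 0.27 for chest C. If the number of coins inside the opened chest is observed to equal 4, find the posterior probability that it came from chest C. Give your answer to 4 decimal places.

0.0058

Likelihoods P(X=4 | ·): A: 0.0787683; B: 0.00614656; C: 0.000580575.
Posterior ∝ prior × likelihood. Numerator for C: 0.27·0.000580575 = 0.000156755.
Normalizing constant: 0.31·0.0787683 + 0.42·0.00614656 + 0.27·0.000580575 = 0.0271565.
P(C | observation) = 0.000156755 / 0.0271565 = 0.0057723.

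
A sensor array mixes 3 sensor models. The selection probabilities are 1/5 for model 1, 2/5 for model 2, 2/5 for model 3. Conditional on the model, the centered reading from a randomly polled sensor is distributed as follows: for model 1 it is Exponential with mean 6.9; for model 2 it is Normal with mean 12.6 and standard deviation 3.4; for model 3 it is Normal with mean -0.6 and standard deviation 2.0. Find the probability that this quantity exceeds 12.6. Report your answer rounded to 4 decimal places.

0.2322

Conditional on each model, P(X > 12.6): 1: 0.161043; 2: 0.5; 3: 2.05579e-11.
By total probability, P(X > 12.6) = 0.2·0.161043 + 0.4·0.5 + 0.4·2.05579e-11 = 0.232209.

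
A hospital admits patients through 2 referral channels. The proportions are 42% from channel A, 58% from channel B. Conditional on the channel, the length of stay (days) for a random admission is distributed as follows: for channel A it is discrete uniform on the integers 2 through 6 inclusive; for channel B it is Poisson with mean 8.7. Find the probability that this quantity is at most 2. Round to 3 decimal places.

Conditional on each channel, P(X ≤ 2): A: 0.2; B: 0.00792032.
By total probability, P(X ≤ 2) = 0.42·0.2 + 0.58·0.00792032 = 0.0885938.

0.089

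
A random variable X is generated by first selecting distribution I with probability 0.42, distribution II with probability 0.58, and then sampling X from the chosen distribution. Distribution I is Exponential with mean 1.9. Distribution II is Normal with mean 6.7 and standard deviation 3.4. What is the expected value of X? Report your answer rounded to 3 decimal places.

4.684

Component means — I: 1.9; II: 6.7.
E[X] = 0.42·1.9 + 0.58·6.7 = 4.684.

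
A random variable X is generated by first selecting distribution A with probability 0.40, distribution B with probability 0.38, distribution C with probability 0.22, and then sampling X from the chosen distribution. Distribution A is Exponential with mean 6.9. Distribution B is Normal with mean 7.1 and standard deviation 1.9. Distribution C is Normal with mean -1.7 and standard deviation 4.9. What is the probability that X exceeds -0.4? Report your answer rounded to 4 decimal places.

0.8670

Conditional on each component, P(X > -0.4): A: 1; B: 0.99996; C: 0.395387.
By total probability, P(X > -0.4) = 0.4·1 + 0.38·0.99996 + 0.22·0.395387 = 0.86697.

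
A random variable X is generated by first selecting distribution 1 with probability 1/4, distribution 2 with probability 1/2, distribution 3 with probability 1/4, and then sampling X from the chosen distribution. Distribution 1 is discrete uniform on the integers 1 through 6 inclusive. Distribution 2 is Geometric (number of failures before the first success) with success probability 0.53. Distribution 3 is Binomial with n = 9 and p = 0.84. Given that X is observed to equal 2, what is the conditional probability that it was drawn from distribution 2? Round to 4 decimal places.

0.5841

Likelihoods P(X=2 | ·): 1: 0.166667; 2: 0.117077; 3: 6.81869e-05.
Posterior ∝ prior × likelihood. Numerator for 2: 0.5·0.117077 = 0.0585385.
Normalizing constant: 0.25·0.166667 + 0.5·0.117077 + 0.25·6.81869e-05 = 0.100222.
P(2 | observation) = 0.0585385 / 0.100222 = 0.584087.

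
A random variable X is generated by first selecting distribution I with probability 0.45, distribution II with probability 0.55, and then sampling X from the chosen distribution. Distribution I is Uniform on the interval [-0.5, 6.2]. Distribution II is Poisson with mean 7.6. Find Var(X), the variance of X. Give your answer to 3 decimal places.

Per component, I: μ=2.85, E[X²]=11.8633; II: μ=7.6, E[X²]=65.36.
E[X] = 0.45·2.85 + 0.55·7.6 = 5.4625.
E[X²] = 0.45·11.8633 + 0.55·65.36 = 41.2865.
Var(X) = E[X²] − (E[X])² = 41.2865 − 29.8389 = 11.4476.

11.448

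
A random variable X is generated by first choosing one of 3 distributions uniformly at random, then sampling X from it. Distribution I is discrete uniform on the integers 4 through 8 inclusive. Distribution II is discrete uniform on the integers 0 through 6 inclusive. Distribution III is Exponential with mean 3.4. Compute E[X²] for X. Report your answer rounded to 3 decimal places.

24.707

For each component E[X²] = Var + (mean)², giving I: 38; II: 13; III: 23.12.
Overall E[X²] = 0.333333·38 + 0.333333·13 + 0.333333·23.12 = 24.7067.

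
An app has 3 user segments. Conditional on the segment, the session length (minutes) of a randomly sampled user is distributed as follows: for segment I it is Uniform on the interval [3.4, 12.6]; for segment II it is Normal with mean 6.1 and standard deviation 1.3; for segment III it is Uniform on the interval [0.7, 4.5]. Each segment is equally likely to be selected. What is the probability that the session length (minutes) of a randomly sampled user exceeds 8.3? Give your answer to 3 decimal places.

0.171

Conditional on each segment, P(X > 8.3): I: 0.467391; II: 0.0452937; III: 0.
By total probability, P(X > 8.3) = 0.333333·0.467391 + 0.333333·0.0452937 + 0.333333·0 = 0.170895.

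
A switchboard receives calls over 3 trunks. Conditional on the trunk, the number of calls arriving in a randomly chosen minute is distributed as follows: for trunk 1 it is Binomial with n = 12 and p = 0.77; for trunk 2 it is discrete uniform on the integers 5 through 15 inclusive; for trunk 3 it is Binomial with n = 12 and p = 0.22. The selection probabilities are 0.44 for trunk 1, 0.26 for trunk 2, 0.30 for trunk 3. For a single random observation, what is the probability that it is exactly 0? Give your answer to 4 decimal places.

Conditional on each trunk, P(X = 0): 1: 2.19146e-08; 2: 0; 3: 0.0507149.
By total probability, P(X = 0) = 0.44·2.19146e-08 + 0.26·0 + 0.3·0.0507149 = 0.0152145.

0.0152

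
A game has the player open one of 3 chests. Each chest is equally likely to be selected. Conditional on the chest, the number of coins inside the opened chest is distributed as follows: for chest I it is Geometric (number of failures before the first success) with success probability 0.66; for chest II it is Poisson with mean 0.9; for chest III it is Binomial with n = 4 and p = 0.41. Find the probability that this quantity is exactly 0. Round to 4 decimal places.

Conditional on each chest, P(X = 0): I: 0.66; II: 0.40657; III: 0.121174.
By total probability, P(X = 0) = 0.333333·0.66 + 0.333333·0.40657 + 0.333333·0.121174 = 0.395914.

0.3959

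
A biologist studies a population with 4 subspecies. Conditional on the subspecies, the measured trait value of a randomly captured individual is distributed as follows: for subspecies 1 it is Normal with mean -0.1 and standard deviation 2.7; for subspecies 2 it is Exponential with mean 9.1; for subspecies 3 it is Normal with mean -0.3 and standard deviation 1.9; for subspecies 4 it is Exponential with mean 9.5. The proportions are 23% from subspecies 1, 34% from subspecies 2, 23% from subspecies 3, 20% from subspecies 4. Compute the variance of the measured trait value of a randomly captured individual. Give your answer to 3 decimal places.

Per component, 1: μ=-0.1, E[X²]=7.3; 2: μ=9.1, E[X²]=165.62; 3: μ=-0.3, E[X²]=3.7; 4: μ=9.5, E[X²]=180.5.
E[X] = 0.23·-0.1 + 0.34·9.1 + 0.23·-0.3 + 0.2·9.5 = 4.902.
E[X²] = 0.23·7.3 + 0.34·165.62 + 0.23·3.7 + 0.2·180.5 = 94.9408.
Var(X) = E[X²] − (E[X])² = 94.9408 − 24.0296 = 70.9112.

70.911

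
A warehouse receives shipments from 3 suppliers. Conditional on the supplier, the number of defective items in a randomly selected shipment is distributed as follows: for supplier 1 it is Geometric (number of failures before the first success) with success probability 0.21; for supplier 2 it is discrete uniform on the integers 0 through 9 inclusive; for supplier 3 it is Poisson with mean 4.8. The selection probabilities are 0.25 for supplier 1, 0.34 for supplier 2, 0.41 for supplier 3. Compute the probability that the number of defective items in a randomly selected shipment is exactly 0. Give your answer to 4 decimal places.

Conditional on each supplier, P(X = 0): 1: 0.21; 2: 0.1; 3: 0.00822975.
By total probability, P(X = 0) = 0.25·0.21 + 0.34·0.1 + 0.41·0.00822975 = 0.0898742.

0.0899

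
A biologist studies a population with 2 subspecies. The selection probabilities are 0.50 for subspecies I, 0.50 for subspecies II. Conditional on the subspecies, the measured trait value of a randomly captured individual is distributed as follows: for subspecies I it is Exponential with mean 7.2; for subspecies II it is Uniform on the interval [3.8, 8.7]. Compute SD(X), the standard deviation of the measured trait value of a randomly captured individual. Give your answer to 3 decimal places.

Per component, I: μ=7.2, E[X²]=103.68; II: μ=6.25, E[X²]=41.0633.
E[X] = 0.5·7.2 + 0.5·6.25 = 6.725.
E[X²] = 0.5·103.68 + 0.5·41.0633 = 72.3717.
Var(X) = E[X²] − (E[X])² = 72.3717 − 45.2256 = 27.146.
SD(X) = √27.146 = 5.21019.

5.210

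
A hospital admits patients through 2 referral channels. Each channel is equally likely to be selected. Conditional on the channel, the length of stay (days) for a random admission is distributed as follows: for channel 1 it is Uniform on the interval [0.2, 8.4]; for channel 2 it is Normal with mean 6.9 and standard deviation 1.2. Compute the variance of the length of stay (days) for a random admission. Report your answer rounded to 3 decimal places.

5.212

Per component, 1: μ=4.3, E[X²]=24.0933; 2: μ=6.9, E[X²]=49.05.
E[X] = 0.5·4.3 + 0.5·6.9 = 5.6.
E[X²] = 0.5·24.0933 + 0.5·49.05 = 36.5717.
Var(X) = E[X²] − (E[X])² = 36.5717 − 31.36 = 5.21167.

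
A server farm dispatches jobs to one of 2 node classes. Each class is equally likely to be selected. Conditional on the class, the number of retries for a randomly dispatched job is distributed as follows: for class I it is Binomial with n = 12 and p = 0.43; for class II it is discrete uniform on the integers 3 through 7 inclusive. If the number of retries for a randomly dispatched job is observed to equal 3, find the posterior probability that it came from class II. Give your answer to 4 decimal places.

Likelihoods P(X=3 | ·): I: 0.111097; II: 0.2.
Posterior ∝ prior × likelihood. Numerator for II: 0.5·0.2 = 0.1.
Normalizing constant: 0.5·0.111097 + 0.5·0.2 = 0.155548.
P(II | observation) = 0.1 / 0.155548 = 0.642887.

0.6429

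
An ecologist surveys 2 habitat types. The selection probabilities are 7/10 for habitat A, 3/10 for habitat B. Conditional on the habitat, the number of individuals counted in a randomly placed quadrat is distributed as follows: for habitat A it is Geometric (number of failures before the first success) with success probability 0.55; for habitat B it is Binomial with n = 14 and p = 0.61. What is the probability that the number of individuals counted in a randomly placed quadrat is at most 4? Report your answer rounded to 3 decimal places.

0.691

Conditional on each habitat, P(X ≤ 4): A: 0.981547; B: 0.0143677.
By total probability, P(X ≤ 4) = 0.7·0.981547 + 0.3·0.0143677 = 0.691393.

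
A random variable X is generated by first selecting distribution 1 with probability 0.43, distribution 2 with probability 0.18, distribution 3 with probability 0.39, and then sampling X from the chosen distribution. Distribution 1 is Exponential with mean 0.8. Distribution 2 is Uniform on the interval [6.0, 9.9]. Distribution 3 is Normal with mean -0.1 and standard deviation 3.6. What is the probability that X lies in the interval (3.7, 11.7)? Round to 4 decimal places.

0.2408

Conditional on each component, P(3.7 < X < 11.7): 1: 0.00980321; 2: 1; 3: 0.145063.
By total probability, P(3.7 < X < 11.7) = 0.43·0.00980321 + 0.18·1 + 0.39·0.145063 = 0.24079.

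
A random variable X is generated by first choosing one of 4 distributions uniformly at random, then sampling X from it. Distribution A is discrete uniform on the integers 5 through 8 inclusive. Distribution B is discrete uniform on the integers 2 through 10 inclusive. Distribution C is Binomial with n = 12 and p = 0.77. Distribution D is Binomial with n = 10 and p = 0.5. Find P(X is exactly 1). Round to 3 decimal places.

0.002

Conditional on each component, P(X = 1): A: 0; B: 0; C: 8.80396e-07; D: 0.00976562.
By total probability, P(X = 1) = 0.25·0 + 0.25·0 + 0.25·8.80396e-07 + 0.25·0.00976562 = 0.00244163.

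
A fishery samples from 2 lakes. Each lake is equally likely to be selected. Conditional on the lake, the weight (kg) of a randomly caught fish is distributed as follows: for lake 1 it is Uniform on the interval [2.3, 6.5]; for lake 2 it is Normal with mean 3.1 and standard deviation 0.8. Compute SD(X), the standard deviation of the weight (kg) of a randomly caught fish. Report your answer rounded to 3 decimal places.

1.216

Per component, 1: μ=4.4, E[X²]=20.83; 2: μ=3.1, E[X²]=10.25.
E[X] = 0.5·4.4 + 0.5·3.1 = 3.75.
E[X²] = 0.5·20.83 + 0.5·10.25 = 15.54.
Var(X) = E[X²] − (E[X])² = 15.54 − 14.0625 = 1.4775.
SD(X) = √1.4775 = 1.21552.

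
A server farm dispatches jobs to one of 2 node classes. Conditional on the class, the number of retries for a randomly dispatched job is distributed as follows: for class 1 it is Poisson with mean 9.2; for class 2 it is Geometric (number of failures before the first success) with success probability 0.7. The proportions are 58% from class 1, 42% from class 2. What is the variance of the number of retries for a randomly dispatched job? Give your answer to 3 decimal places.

Per component, 1: μ=9.2, E[X²]=93.84; 2: μ=0.428571, E[X²]=0.795918.
E[X] = 0.58·9.2 + 0.42·0.428571 = 5.516.
E[X²] = 0.58·93.84 + 0.42·0.795918 = 54.7615.
Var(X) = E[X²] − (E[X])² = 54.7615 − 30.4263 = 24.3352.

24.335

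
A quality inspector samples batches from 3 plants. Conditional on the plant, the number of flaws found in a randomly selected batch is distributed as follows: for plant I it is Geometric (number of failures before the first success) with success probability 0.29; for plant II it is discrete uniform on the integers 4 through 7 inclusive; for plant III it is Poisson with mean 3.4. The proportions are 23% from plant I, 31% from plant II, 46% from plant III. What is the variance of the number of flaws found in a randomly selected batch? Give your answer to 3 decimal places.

5.282

Per component, I: μ=2.44828, E[X²]=14.4364; II: μ=5.5, E[X²]=31.5; III: μ=3.4, E[X²]=14.96.
E[X] = 0.23·2.44828 + 0.31·5.5 + 0.46·3.4 = 3.8321.
E[X²] = 0.23·14.4364 + 0.31·31.5 + 0.46·14.96 = 19.967.
Var(X) = E[X²] − (E[X])² = 19.967 − 14.685 = 5.28195.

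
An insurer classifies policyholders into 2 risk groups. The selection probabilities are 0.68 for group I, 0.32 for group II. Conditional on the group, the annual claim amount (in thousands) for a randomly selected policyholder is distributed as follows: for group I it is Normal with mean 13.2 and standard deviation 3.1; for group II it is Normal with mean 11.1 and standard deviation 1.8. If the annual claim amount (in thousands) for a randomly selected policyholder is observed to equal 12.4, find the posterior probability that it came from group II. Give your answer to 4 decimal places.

0.3923

Likelihoods f(12.4 | ·): I: 0.124476; II: 0.170755.
Posterior ∝ prior × likelihood. Numerator for II: 0.32·0.170755 = 0.0546415.
Normalizing constant: 0.68·0.124476 + 0.32·0.170755 = 0.139285.
P(II | observation) = 0.0546415 / 0.139285 = 0.392299.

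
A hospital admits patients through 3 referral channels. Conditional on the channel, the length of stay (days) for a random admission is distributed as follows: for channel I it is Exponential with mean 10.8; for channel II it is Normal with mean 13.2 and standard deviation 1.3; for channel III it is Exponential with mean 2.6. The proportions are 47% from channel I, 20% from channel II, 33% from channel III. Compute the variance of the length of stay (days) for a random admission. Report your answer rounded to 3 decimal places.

75.776

Per component, I: μ=10.8, E[X²]=233.28; II: μ=13.2, E[X²]=175.93; III: μ=2.6, E[X²]=13.52.
E[X] = 0.47·10.8 + 0.2·13.2 + 0.33·2.6 = 8.574.
E[X²] = 0.47·233.28 + 0.2·175.93 + 0.33·13.52 = 149.289.
Var(X) = E[X²] − (E[X])² = 149.289 − 73.5135 = 75.7757.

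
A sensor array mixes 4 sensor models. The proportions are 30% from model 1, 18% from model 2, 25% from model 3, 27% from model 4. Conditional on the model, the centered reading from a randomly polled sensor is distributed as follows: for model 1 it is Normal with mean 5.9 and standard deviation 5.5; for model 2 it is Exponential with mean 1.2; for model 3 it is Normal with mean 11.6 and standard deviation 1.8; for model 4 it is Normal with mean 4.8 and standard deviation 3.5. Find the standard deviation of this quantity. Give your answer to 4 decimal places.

Per component, 1: μ=5.9, E[X²]=65.06; 2: μ=1.2, E[X²]=2.88; 3: μ=11.6, E[X²]=137.8; 4: μ=4.8, E[X²]=35.29.
E[X] = 0.3·5.9 + 0.18·1.2 + 0.25·11.6 + 0.27·4.8 = 6.182.
E[X²] = 0.3·65.06 + 0.18·2.88 + 0.25·137.8 + 0.27·35.29 = 64.0147.
Var(X) = E[X²] − (E[X])² = 64.0147 − 38.2171 = 25.7976.
SD(X) = √25.7976 = 5.07913.

5.0791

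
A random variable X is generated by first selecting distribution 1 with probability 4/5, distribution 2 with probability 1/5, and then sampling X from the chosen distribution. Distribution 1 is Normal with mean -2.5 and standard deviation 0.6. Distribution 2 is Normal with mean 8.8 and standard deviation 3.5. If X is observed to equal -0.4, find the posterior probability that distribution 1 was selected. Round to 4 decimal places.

Likelihoods f(-0.4 | ·): 1: 0.00145447; 2: 0.00360153.
Posterior ∝ prior × likelihood. Numerator for 1: 0.8·0.00145447 = 0.00116358.
Normalizing constant: 0.8·0.00145447 + 0.2·0.00360153 = 0.00188388.
P(1 | observation) = 0.00116358 / 0.00188388 = 0.617648.

0.6176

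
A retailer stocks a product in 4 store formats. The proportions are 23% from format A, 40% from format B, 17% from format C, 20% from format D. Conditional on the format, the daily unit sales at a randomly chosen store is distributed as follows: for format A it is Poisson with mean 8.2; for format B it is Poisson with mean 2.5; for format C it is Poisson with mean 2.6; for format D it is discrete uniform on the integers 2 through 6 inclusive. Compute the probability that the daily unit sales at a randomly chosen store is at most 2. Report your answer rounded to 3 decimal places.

0.348

Conditional on each format, P(X ≤ 2): A: 0.0117607; B: 0.543813; C: 0.51843; D: 0.2.
By total probability, P(X ≤ 2) = 0.23·0.0117607 + 0.4·0.543813 + 0.17·0.51843 + 0.2·0.2 = 0.348363.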